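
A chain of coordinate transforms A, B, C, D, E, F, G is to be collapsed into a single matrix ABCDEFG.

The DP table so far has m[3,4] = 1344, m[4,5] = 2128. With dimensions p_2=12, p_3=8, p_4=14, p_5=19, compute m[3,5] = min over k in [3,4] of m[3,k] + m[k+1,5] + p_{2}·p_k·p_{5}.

3952

m[3,5] = min over k∈[3,4] of m[3,k]+m[k+1,5]+p_{2}·p_k·p_{5}.
k=3: 0 + 2128 + 12·8·19 = 3952; k=4: 1344 + 0 + 12·14·19 = 4536.
Minimum: 3952 at k=3.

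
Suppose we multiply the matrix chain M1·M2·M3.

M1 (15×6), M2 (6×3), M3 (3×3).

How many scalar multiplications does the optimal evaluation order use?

Order (M1·(M2·M3)): (M2·M3): 6×3 by 3×3 → 6×3, cost 6·3·3 = 54; (M1·(M2·M3)): 15×6 by 6×3 → 15×3, cost 15·6·3 = 270; cumulative 324. Total 324.
Order ((M1·M2)·M3): (M1·M2): 15×6 by 6×3 → 15×3, cost 15·6·3 = 270; ((M1·M2)·M3): 15×3 by 3×3 → 15×3, cost 15·3·3 = 135; cumulative 405. Total 405.
Minimum: 324.

324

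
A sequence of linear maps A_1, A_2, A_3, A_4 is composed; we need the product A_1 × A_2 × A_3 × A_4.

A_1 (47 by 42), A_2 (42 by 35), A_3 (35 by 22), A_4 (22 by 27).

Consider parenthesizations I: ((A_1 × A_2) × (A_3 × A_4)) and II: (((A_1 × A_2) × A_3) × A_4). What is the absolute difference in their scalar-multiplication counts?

1097

Order I = ((A_1 × A_2) × (A_3 × A_4)): (A_1 × A_2): 47×42 by 42×35 → 47×35, cost 47·42·35 = 69090; (A_3 × A_4): 35×22 by 22×27 → 35×27, cost 35·22·27 = 20790; ((A_1 × A_2) × (A_3 × A_4)): 47×35 by 35×27 → 47×27, cost 47·35·27 = 44415; cumulative 134295. Total 134295.
Order II = (((A_1 × A_2) × A_3) × A_4): (A_1 × A_2): 47×42 by 42×35 → 47×35, cost 47·42·35 = 69090; ((A_1 × A_2) × A_3): 47×35 by 35×22 → 47×22, cost 47·35·22 = 36190; cumulative 105280; (((A_1 × A_2) × A_3) × A_4): 47×22 by 22×27 → 47×27, cost 47·22·27 = 27918; cumulative 133198. Total 133198.
Difference: |134295 − 133198| = 1097.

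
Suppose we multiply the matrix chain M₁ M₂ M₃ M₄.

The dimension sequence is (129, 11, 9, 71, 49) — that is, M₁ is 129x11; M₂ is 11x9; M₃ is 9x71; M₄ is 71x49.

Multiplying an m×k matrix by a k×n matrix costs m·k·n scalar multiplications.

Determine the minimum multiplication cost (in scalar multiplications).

100971

Adjacent pairs: M₁M₂ = 129·11·9 = 12771; M₂M₃ = 11·9·71 = 7029; M₃M₄ = 9·71·49 = 31311.
Length 3: M₁..M₃: k=1: 0+7029+129·11·71=107778; k=2: 12771+0+129·9·71=95202 → min 95202 | M₂..M₄: k=2: 0+31311+11·9·49=36162; k=3: 7029+0+11·71·49=45298 → min 36162.
Length 4: M₁..M₄: k=1: 0+36162+129·11·49=105693; k=2: 12771+31311+129·9·49=100971; k=3: 95202+0+129·71·49=543993 → min 100971.
Optimal order: ((M₁ M₂) (M₃ M₄)) with cost 100971.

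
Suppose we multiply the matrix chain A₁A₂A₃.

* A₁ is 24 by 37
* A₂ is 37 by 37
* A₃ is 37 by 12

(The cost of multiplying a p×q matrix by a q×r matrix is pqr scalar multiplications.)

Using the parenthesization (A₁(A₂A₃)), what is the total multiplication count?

27084

(A₂A₃): 37×37 by 37×12 → 37×12, cost 37·37·12 = 16428
(A₁(A₂A₃)): 24×37 by 37×12 → 24×12, cost 24·37·12 = 10656; cumulative 27084
Total: 27084 scalar multiplications.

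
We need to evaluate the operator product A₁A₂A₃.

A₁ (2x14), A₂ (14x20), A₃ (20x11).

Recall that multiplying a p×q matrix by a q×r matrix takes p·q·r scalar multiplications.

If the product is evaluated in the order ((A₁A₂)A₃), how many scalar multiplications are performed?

1000

(A₁A₂): 2×14 by 14×20 → 2×20, cost 2·14·20 = 560
((A₁A₂)A₃): 2×20 by 20×11 → 2×11, cost 2·20·11 = 440; cumulative 1000
Total: 1000 scalar multiplications.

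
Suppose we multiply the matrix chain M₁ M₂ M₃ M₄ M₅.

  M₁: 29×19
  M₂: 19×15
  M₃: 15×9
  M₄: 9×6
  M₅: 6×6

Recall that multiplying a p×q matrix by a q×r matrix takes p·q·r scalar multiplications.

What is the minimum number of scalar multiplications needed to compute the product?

Adjacent pairs: M₁M₂ = 29·19·15 = 8265; M₂M₃ = 19·15·9 = 2565; M₃M₄ = 15·9·6 = 810; M₄M₅ = 9·6·6 = 324.
Length 3: M₁..M₃: k=1: 0+2565+29·19·9=7524; k=2: 8265+0+29·15·9=12180 → min 7524 | M₂..M₄: k=2: 0+810+19·15·6=2520; k=3: 2565+0+19·9·6=3591 → min 2520 | M₃..M₅: k=3: 0+324+15·9·6=1134; k=4: 810+0+15·6·6=1350 → min 1134.
Length 4: M₁..M₄: k=1: 0+2520+29·19·6=5826; k=2: 8265+810+29·15·6=11685; k=3: 7524+0+29·9·6=9090 → min 5826 | M₂..M₅: k=2: 0+1134+19·15·6=2844; k=3: 2565+324+19·9·6=3915; k=4: 2520+0+19·6·6=3204 → min 2844.
Length 5: M₁..M₅: k=1: 0+2844+29·19·6=6150; k=2: 8265+1134+29·15·6=12009; k=3: 7524+324+29·9·6=9414; k=4: 5826+0+29·6·6=6870 → min 6150.
Optimal order: (M₁ (M₂ (M₃ (M₄ M₅)))) with cost 6150.

6150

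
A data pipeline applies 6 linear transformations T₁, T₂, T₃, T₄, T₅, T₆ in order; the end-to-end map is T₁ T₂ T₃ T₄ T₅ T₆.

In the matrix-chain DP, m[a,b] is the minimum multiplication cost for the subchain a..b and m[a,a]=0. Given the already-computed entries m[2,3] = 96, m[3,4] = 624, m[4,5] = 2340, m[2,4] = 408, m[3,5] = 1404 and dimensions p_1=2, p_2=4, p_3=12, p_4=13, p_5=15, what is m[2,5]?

m[2,5] = min over k∈[2,4] of m[2,k]+m[k+1,5]+p_{1}·p_k·p_{5}.
k=2: 0 + 1404 + 2·4·15 = 1524; k=3: 96 + 2340 + 2·12·15 = 2796; k=4: 408 + 0 + 2·13·15 = 798.
Minimum: 798 at k=4.

798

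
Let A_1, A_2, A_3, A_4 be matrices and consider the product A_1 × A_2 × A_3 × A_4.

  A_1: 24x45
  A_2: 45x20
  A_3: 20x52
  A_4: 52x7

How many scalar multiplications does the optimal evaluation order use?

21140

Adjacent pairs: A_1A_2 = 24·45·20 = 21600; A_2A_3 = 45·20·52 = 46800; A_3A_4 = 20·52·7 = 7280.
Length 3: A_1..A_3: k=1: 0+46800+24·45·52=102960; k=2: 21600+0+24·20·52=46560 → min 46560 | A_2..A_4: k=2: 0+7280+45·20·7=13580; k=3: 46800+0+45·52·7=63180 → min 13580.
Length 4: A_1..A_4: k=1: 0+13580+24·45·7=21140; k=2: 21600+7280+24·20·7=32240; k=3: 46560+0+24·52·7=55296 → min 21140.
Optimal order: (A_1 × (A_2 × (A_3 × A_4))) with cost 21140.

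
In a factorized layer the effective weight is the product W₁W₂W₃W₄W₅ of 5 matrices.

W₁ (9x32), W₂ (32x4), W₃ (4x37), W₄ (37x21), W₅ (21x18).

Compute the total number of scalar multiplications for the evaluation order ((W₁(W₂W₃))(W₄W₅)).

(W₂W₃): 32×4 by 4×37 → 32×37, cost 32·4·37 = 4736
(W₁(W₂W₃)): 9×32 by 32×37 → 9×37, cost 9·32·37 = 10656; cumulative 15392
(W₄W₅): 37×21 by 21×18 → 37×18, cost 37·21·18 = 13986
((W₁(W₂W₃))(W₄W₅)): 9×37 by 37×18 → 9×18, cost 9·37·18 = 5994; cumulative 35372
Total: 35372 scalar multiplications.

35372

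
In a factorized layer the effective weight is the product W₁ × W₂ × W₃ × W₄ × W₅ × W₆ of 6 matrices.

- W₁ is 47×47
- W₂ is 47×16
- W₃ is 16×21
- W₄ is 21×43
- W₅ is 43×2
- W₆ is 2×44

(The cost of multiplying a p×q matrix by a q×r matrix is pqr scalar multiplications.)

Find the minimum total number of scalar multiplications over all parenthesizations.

Adjacent pairs: W₁W₂ = 47·47·16 = 35344; W₂W₃ = 47·16·21 = 15792; W₃W₄ = 16·21·43 = 14448; W₄W₅ = 21·43·2 = 1806; W₅W₆ = 43·2·44 = 3784.
Length 3: W₁..W₃: k=1: 0+15792+47·47·21=62181; k=2: 35344+0+47·16·21=51136 → min 51136 | W₂..W₄: k=2: 0+14448+47·16·43=46784; k=3: 15792+0+47·21·43=58233 → min 46784 | W₃..W₅: k=3: 0+1806+16·21·2=2478; k=4: 14448+0+16·43·2=15824 → min 2478 | W₄..W₆: k=4: 0+3784+21·43·44=43516; k=5: 1806+0+21·2·44=3654 → min 3654.
Length 4: W₁..W₄: k=1: 0+46784+47·47·43=141771; k=2: 35344+14448+47·16·43=82128; k=3: 51136+0+47·21·43=93577 → min 82128 | W₂..W₅: k=2: 0+2478+47·16·2=3982; k=3: 15792+1806+47·21·2=19572; k=4: 46784+0+47·43·2=50826 → min 3982 | W₃..W₆: k=3: 0+3654+16·21·44=18438; k=4: 14448+3784+16·43·44=48504; k=5: 2478+0+16·2·44=3886 → min 3886.
Length 5: W₁..W₅: k=1: 0+3982+47·47·2=8400; k=2: 35344+2478+47·16·2=39326; k=3: 51136+1806+47·21·2=54916; k=4: 82128+0+47·43·2=86170 → min 8400 | W₂..W₆: k=2: 0+3886+47·16·44=36974; k=3: 15792+3654+47·21·44=62874; k=4: 46784+3784+47·43·44=139492; k=5: 3982+0+47·2·44=8118 → min 8118.
Length 6: W₁..W₆: k=1: 0+8118+47·47·44=105314; k=2: 35344+3886+47·16·44=72318; k=3: 51136+3654+47·21·44=98218; k=4: 82128+3784+47·43·44=174836; k=5: 8400+0+47·2·44=12536 → min 12536.
Optimal order: ((W₁ × (W₂ × (W₃ × (W₄ × W₅)))) × W₆) with cost 12536.

12536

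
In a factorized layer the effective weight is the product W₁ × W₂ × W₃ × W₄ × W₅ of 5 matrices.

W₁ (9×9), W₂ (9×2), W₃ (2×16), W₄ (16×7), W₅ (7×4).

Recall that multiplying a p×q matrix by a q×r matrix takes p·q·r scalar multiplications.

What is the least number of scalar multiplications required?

Adjacent pairs: W₁W₂ = 9·9·2 = 162; W₂W₃ = 9·2·16 = 288; W₃W₄ = 2·16·7 = 224; W₄W₅ = 16·7·4 = 448.
Length 3: W₁..W₃: k=1: 0+288+9·9·16=1584; k=2: 162+0+9·2·16=450 → min 450 | W₂..W₄: k=2: 0+224+9·2·7=350; k=3: 288+0+9·16·7=1296 → min 350 | W₃..W₅: k=3: 0+448+2·16·4=576; k=4: 224+0+2·7·4=280 → min 280.
Length 4: W₁..W₄: k=1: 0+350+9·9·7=917; k=2: 162+224+9·2·7=512; k=3: 450+0+9·16·7=1458 → min 512 | W₂..W₅: k=2: 0+280+9·2·4=352; k=3: 288+448+9·16·4=1312; k=4: 350+0+9·7·4=602 → min 352.
Length 5: W₁..W₅: k=1: 0+352+9·9·4=676; k=2: 162+280+9·2·4=514; k=3: 450+448+9·16·4=1474; k=4: 512+0+9·7·4=764 → min 514.
Optimal order: ((W₁ × W₂) × ((W₃ × W₄) × W₅)) with cost 514.

514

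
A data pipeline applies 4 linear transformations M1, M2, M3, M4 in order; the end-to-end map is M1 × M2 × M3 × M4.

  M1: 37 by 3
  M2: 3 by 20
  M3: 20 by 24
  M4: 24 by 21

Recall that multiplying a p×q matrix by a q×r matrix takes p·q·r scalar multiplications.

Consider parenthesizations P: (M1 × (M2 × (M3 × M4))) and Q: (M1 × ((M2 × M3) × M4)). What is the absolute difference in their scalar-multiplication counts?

8388

Order P = (M1 × (M2 × (M3 × M4))): (M3 × M4): 20×24 by 24×21 → 20×21, cost 20·24·21 = 10080; (M2 × (M3 × M4)): 3×20 by 20×21 → 3×21, cost 3·20·21 = 1260; cumulative 11340; (M1 × (M2 × (M3 × M4))): 37×3 by 3×21 → 37×21, cost 37·3·21 = 2331; cumulative 13671. Total 13671.
Order Q = (M1 × ((M2 × M3) × M4)): (M2 × M3): 3×20 by 20×24 → 3×24, cost 3·20·24 = 1440; ((M2 × M3) × M4): 3×24 by 24×21 → 3×21, cost 3·24·21 = 1512; cumulative 2952; (M1 × ((M2 × M3) × M4)): 37×3 by 3×21 → 37×21, cost 37·3·21 = 2331; cumulative 5283. Total 5283.
Difference: |13671 − 5283| = 8388.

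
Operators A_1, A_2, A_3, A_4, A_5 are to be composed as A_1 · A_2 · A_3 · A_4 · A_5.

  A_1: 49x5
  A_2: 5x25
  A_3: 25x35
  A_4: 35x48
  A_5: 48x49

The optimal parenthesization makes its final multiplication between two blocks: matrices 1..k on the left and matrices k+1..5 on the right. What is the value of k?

Adjacent pairs: A_1A_2 = 49·5·25 = 6125; A_2A_3 = 5·25·35 = 4375; A_3A_4 = 25·35·48 = 42000; A_4A_5 = 35·48·49 = 82320.
Length 3: A_1..A_3: k=1: 0+4375+49·5·35=12950; k=2: 6125+0+49·25·35=49000 → min 12950 | A_2..A_4: k=2: 0+42000+5·25·48=48000; k=3: 4375+0+5·35·48=12775 → min 12775 | A_3..A_5: k=3: 0+82320+25·35·49=125195; k=4: 42000+0+25·48·49=100800 → min 100800.
Length 4: A_1..A_4: k=1: 0+12775+49·5·48=24535; k=2: 6125+42000+49·25·48=106925; k=3: 12950+0+49·35·48=95270 → min 24535 | A_2..A_5: k=2: 0+100800+5·25·49=106925; k=3: 4375+82320+5·35·49=95270; k=4: 12775+0+5·48·49=24535 → min 24535.
Top-level splits: k=1: (A_1..A_1)·(A_2..A_5) → 0+24535+49·5·49 = 36540; k=2: (A_1..A_2)·(A_3..A_5) → 6125+100800+49·25·49 = 166950; k=3: (A_1..A_3)·(A_4..A_5) → 12950+82320+49·35·49 = 179305; k=4: (A_1..A_4)·(A_5..A_5) → 24535+0+49·48·49 = 139783.
Best split is after A_1, i.e. k = 1.

1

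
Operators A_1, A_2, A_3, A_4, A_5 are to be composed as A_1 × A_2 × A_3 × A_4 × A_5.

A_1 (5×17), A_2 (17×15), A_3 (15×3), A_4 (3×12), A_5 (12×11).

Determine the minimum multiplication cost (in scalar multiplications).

Adjacent pairs: A_1A_2 = 5·17·15 = 1275; A_2A_3 = 17·15·3 = 765; A_3A_4 = 15·3·12 = 540; A_4A_5 = 3·12·11 = 396.
Length 3: A_1..A_3: k=1: 0+765+5·17·3=1020; k=2: 1275+0+5·15·3=1500 → min 1020 | A_2..A_4: k=2: 0+540+17·15·12=3600; k=3: 765+0+17·3·12=1377 → min 1377 | A_3..A_5: k=3: 0+396+15·3·11=891; k=4: 540+0+15·12·11=2520 → min 891.
Length 4: A_1..A_4: k=1: 0+1377+5·17·12=2397; k=2: 1275+540+5·15·12=2715; k=3: 1020+0+5·3·12=1200 → min 1200 | A_2..A_5: k=2: 0+891+17·15·11=3696; k=3: 765+396+17·3·11=1722; k=4: 1377+0+17·12·11=3621 → min 1722.
Length 5: A_1..A_5: k=1: 0+1722+5·17·11=2657; k=2: 1275+891+5·15·11=2991; k=3: 1020+396+5·3·11=1581; k=4: 1200+0+5·12·11=1860 → min 1581.
Optimal order: ((A_1 × (A_2 × A_3)) × (A_4 × A_5)) with cost 1581.

1581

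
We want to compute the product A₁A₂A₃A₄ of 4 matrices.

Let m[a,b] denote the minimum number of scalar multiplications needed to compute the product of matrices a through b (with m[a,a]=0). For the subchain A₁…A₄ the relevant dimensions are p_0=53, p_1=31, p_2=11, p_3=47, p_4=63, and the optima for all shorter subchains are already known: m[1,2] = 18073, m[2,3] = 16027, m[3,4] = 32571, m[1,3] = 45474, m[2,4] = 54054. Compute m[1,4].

m[1,4] = min over k∈[1,3] of m[1,k]+m[k+1,4]+p_{0}·p_k·p_{4}.
k=1: 0 + 54054 + 53·31·63 = 157563; k=2: 18073 + 32571 + 53·11·63 = 87373; k=3: 45474 + 0 + 53·47·63 = 202407.
Minimum: 87373 at k=2.

87373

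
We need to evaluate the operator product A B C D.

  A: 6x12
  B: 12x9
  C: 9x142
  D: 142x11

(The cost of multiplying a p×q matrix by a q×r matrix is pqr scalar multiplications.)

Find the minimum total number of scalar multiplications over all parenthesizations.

15300

Adjacent pairs: AB = 6·12·9 = 648; BC = 12·9·142 = 15336; CD = 9·142·11 = 14058.
Length 3: A..C: k=1: 0+15336+6·12·142=25560; k=2: 648+0+6·9·142=8316 → min 8316 | B..D: k=2: 0+14058+12·9·11=15246; k=3: 15336+0+12·142·11=34080 → min 15246.
Length 4: A..D: k=1: 0+15246+6·12·11=16038; k=2: 648+14058+6·9·11=15300; k=3: 8316+0+6·142·11=17688 → min 15300.
Optimal order: ((A B) (C D)) with cost 15300.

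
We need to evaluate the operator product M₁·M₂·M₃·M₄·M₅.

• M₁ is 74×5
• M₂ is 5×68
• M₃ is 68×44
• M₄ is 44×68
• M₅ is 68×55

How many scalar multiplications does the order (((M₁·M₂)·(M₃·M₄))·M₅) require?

847552

(M₁·M₂): 74×5 by 5×68 → 74×68, cost 74·5·68 = 25160
(M₃·M₄): 68×44 by 44×68 → 68×68, cost 68·44·68 = 203456
((M₁·M₂)·(M₃·M₄)): 74×68 by 68×68 → 74×68, cost 74·68·68 = 342176; cumulative 570792
(((M₁·M₂)·(M₃·M₄))·M₅): 74×68 by 68×55 → 74×55, cost 74·68·55 = 276760; cumulative 847552
Total: 847552 scalar multiplications.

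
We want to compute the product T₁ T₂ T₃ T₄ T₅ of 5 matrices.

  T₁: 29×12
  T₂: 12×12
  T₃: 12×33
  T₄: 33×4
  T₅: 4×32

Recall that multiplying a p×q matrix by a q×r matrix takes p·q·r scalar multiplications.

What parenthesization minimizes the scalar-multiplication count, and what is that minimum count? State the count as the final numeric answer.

7264

Adjacent pairs: T₁T₂ = 29·12·12 = 4176; T₂T₃ = 12·12·33 = 4752; T₃T₄ = 12·33·4 = 1584; T₄T₅ = 33·4·32 = 4224.
Length 3: T₁..T₃: k=1: 0+4752+29·12·33=16236; k=2: 4176+0+29·12·33=15660 → min 15660 | T₂..T₄: k=2: 0+1584+12·12·4=2160; k=3: 4752+0+12·33·4=6336 → min 2160 | T₃..T₅: k=3: 0+4224+12·33·32=16896; k=4: 1584+0+12·4·32=3120 → min 3120.
Length 4: T₁..T₄: k=1: 0+2160+29·12·4=3552; k=2: 4176+1584+29·12·4=7152; k=3: 15660+0+29·33·4=19488 → min 3552 | T₂..T₅: k=2: 0+3120+12·12·32=7728; k=3: 4752+4224+12·33·32=21648; k=4: 2160+0+12·4·32=3696 → min 3696.
Length 5: T₁..T₅: k=1: 0+3696+29·12·32=14832; k=2: 4176+3120+29·12·32=18432; k=3: 15660+4224+29·33·32=50508; k=4: 3552+0+29·4·32=7264 → min 7264.
Optimal parenthesization: ((T₁ (T₂ (T₃ T₄))) T₅) with cost 7264.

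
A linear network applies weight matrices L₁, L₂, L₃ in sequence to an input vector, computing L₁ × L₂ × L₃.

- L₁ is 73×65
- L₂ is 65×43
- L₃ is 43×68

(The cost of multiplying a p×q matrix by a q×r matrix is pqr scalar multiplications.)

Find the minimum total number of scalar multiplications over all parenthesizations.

417487

Order (L₁ × (L₂ × L₃)): (L₂ × L₃): 65×43 by 43×68 → 65×68, cost 65·43·68 = 190060; (L₁ × (L₂ × L₃)): 73×65 by 65×68 → 73×68, cost 73·65·68 = 322660; cumulative 512720. Total 512720.
Order ((L₁ × L₂) × L₃): (L₁ × L₂): 73×65 by 65×43 → 73×43, cost 73·65·43 = 204035; ((L₁ × L₂) × L₃): 73×43 by 43×68 → 73×68, cost 73·43·68 = 213452; cumulative 417487. Total 417487.
Minimum: 417487.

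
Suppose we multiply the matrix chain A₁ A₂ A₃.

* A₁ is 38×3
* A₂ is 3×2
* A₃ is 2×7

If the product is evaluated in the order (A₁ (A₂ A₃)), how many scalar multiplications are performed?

840

(A₂ A₃): 3×2 by 2×7 → 3×7, cost 3·2·7 = 42
(A₁ (A₂ A₃)): 38×3 by 3×7 → 38×7, cost 38·3·7 = 798; cumulative 840
Total: 840 scalar multiplications.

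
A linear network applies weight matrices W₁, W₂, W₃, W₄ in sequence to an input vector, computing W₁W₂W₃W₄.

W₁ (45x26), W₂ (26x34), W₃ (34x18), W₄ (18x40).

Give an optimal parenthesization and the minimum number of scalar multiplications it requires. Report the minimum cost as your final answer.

Adjacent pairs: W₁W₂ = 45·26·34 = 39780; W₂W₃ = 26·34·18 = 15912; W₃W₄ = 34·18·40 = 24480.
Length 3: W₁..W₃: k=1: 0+15912+45·26·18=36972; k=2: 39780+0+45·34·18=67320 → min 36972 | W₂..W₄: k=2: 0+24480+26·34·40=59840; k=3: 15912+0+26·18·40=34632 → min 34632.
Length 4: W₁..W₄: k=1: 0+34632+45·26·40=81432; k=2: 39780+24480+45·34·40=125460; k=3: 36972+0+45·18·40=69372 → min 69372.
Optimal parenthesization: ((W₁(W₂W₃))W₄) with cost 69372.

69372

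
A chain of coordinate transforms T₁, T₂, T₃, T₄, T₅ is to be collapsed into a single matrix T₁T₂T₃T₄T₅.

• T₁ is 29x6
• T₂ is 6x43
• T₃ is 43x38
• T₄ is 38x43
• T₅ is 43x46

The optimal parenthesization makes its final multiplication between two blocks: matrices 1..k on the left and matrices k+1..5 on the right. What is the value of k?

Adjacent pairs: T₁T₂ = 29·6·43 = 7482; T₂T₃ = 6·43·38 = 9804; T₃T₄ = 43·38·43 = 70262; T₄T₅ = 38·43·46 = 75164.
Length 3: T₁..T₃: k=1: 0+9804+29·6·38=16416; k=2: 7482+0+29·43·38=54868 → min 16416 | T₂..T₄: k=2: 0+70262+6·43·43=81356; k=3: 9804+0+6·38·43=19608 → min 19608 | T₃..T₅: k=3: 0+75164+43·38·46=150328; k=4: 70262+0+43·43·46=155316 → min 150328.
Length 4: T₁..T₄: k=1: 0+19608+29·6·43=27090; k=2: 7482+70262+29·43·43=131365; k=3: 16416+0+29·38·43=63802 → min 27090 | T₂..T₅: k=2: 0+150328+6·43·46=162196; k=3: 9804+75164+6·38·46=95456; k=4: 19608+0+6·43·46=31476 → min 31476.
Top-level splits: k=1: (T₁..T₁)·(T₂..T₅) → 0+31476+29·6·46 = 39480; k=2: (T₁..T₂)·(T₃..T₅) → 7482+150328+29·43·46 = 215172; k=3: (T₁..T₃)·(T₄..T₅) → 16416+75164+29·38·46 = 142272; k=4: (T₁..T₄)·(T₅..T₅) → 27090+0+29·43·46 = 84452.
Best split is after T₁, i.e. k = 1.

1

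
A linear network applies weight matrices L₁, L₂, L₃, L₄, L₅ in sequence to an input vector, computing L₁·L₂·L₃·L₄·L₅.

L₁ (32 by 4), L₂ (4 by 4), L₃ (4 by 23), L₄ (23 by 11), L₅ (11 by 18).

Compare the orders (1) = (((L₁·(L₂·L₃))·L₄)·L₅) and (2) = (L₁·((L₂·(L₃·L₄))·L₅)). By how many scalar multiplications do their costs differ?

Order (1) = (((L₁·(L₂·L₃))·L₄)·L₅): (L₂·L₃): 4×4 by 4×23 → 4×23, cost 4·4·23 = 368; (L₁·(L₂·L₃)): 32×4 by 4×23 → 32×23, cost 32·4·23 = 2944; cumulative 3312; ((L₁·(L₂·L₃))·L₄): 32×23 by 23×11 → 32×11, cost 32·23·11 = 8096; cumulative 11408; (((L₁·(L₂·L₃))·L₄)·L₅): 32×11 by 11×18 → 32×18, cost 32·11·18 = 6336; cumulative 17744. Total 17744.
Order (2) = (L₁·((L₂·(L₃·L₄))·L₅)): (L₃·L₄): 4×23 by 23×11 → 4×11, cost 4·23·11 = 1012; (L₂·(L₃·L₄)): 4×4 by 4×11 → 4×11, cost 4·4·11 = 176; cumulative 1188; ((L₂·(L₃·L₄))·L₅): 4×11 by 11×18 → 4×18, cost 4·11·18 = 792; cumulative 1980; (L₁·((L₂·(L₃·L₄))·L₅)): 32×4 by 4×18 → 32×18, cost 32·4·18 = 2304; cumulative 4284. Total 4284.
Difference: |17744 − 4284| = 13460.

13460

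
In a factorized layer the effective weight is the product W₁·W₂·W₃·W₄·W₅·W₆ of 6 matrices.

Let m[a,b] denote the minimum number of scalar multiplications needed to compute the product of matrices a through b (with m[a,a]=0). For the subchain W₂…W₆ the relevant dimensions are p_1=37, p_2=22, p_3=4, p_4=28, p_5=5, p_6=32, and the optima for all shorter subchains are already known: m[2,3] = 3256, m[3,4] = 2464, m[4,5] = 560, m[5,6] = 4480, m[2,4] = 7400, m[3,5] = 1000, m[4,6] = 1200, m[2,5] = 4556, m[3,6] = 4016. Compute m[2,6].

9192

m[2,6] = min over k∈[2,5] of m[2,k]+m[k+1,6]+p_{1}·p_k·p_{6}.
k=2: 0 + 4016 + 37·22·32 = 30064; k=3: 3256 + 1200 + 37·4·32 = 9192; k=4: 7400 + 4480 + 37·28·32 = 45032; k=5: 4556 + 0 + 37·5·32 = 10476.
Minimum: 9192 at k=3.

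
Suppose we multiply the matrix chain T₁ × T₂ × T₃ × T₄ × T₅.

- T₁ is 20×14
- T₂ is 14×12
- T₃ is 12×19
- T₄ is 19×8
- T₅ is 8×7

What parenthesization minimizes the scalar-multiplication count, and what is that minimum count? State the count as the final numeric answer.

5632

Adjacent pairs: T₁T₂ = 20·14·12 = 3360; T₂T₃ = 14·12·19 = 3192; T₃T₄ = 12·19·8 = 1824; T₄T₅ = 19·8·7 = 1064.
Length 3: T₁..T₃: k=1: 0+3192+20·14·19=8512; k=2: 3360+0+20·12·19=7920 → min 7920 | T₂..T₄: k=2: 0+1824+14·12·8=3168; k=3: 3192+0+14·19·8=5320 → min 3168 | T₃..T₅: k=3: 0+1064+12·19·7=2660; k=4: 1824+0+12·8·7=2496 → min 2496.
Length 4: T₁..T₄: k=1: 0+3168+20·14·8=5408; k=2: 3360+1824+20·12·8=7104; k=3: 7920+0+20·19·8=10960 → min 5408 | T₂..T₅: k=2: 0+2496+14·12·7=3672; k=3: 3192+1064+14·19·7=6118; k=4: 3168+0+14·8·7=3952 → min 3672.
Length 5: T₁..T₅: k=1: 0+3672+20·14·7=5632; k=2: 3360+2496+20·12·7=7536; k=3: 7920+1064+20·19·7=11644; k=4: 5408+0+20·8·7=6528 → min 5632.
Optimal parenthesization: (T₁ × (T₂ × ((T₃ × T₄) × T₅))) with cost 5632.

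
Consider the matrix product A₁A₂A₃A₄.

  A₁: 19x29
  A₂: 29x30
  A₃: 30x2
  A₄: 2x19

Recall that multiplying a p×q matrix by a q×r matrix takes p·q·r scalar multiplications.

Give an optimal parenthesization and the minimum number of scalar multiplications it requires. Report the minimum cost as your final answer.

3564

Adjacent pairs: A₁A₂ = 19·29·30 = 16530; A₂A₃ = 29·30·2 = 1740; A₃A₄ = 30·2·19 = 1140.
Length 3: A₁..A₃: k=1: 0+1740+19·29·2=2842; k=2: 16530+0+19·30·2=17670 → min 2842 | A₂..A₄: k=2: 0+1140+29·30·19=17670; k=3: 1740+0+29·2·19=2842 → min 2842.
Length 4: A₁..A₄: k=1: 0+2842+19·29·19=13311; k=2: 16530+1140+19·30·19=28500; k=3: 2842+0+19·2·19=3564 → min 3564.
Optimal parenthesization: ((A₁(A₂A₃))A₄) with cost 3564.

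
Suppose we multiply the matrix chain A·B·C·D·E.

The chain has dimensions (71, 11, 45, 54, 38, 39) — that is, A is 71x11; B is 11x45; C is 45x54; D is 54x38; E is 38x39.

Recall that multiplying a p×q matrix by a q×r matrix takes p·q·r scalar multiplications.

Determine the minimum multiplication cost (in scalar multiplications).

Adjacent pairs: AB = 71·11·45 = 35145; BC = 11·45·54 = 26730; CD = 45·54·38 = 92340; DE = 54·38·39 = 80028.
Length 3: A..C: k=1: 0+26730+71·11·54=68904; k=2: 35145+0+71·45·54=207675 → min 68904 | B..D: k=2: 0+92340+11·45·38=111150; k=3: 26730+0+11·54·38=49302 → min 49302 | C..E: k=3: 0+80028+45·54·39=174798; k=4: 92340+0+45·38·39=159030 → min 159030.
Length 4: A..D: k=1: 0+49302+71·11·38=78980; k=2: 35145+92340+71·45·38=248895; k=3: 68904+0+71·54·38=214596 → min 78980 | B..E: k=2: 0+159030+11·45·39=178335; k=3: 26730+80028+11·54·39=129924; k=4: 49302+0+11·38·39=65604 → min 65604.
Length 5: A..E: k=1: 0+65604+71·11·39=96063; k=2: 35145+159030+71·45·39=318780; k=3: 68904+80028+71·54·39=298458; k=4: 78980+0+71·38·39=184202 → min 96063.
Optimal order: (A·(((B·C)·D)·E)) with cost 96063.

96063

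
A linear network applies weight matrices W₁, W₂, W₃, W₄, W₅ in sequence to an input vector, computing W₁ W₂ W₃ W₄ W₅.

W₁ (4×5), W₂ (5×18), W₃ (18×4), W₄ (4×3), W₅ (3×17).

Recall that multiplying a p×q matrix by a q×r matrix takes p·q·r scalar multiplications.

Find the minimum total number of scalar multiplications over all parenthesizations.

684

Adjacent pairs: W₁W₂ = 4·5·18 = 360; W₂W₃ = 5·18·4 = 360; W₃W₄ = 18·4·3 = 216; W₄W₅ = 4·3·17 = 204.
Length 3: W₁..W₃: k=1: 0+360+4·5·4=440; k=2: 360+0+4·18·4=648 → min 440 | W₂..W₄: k=2: 0+216+5·18·3=486; k=3: 360+0+5·4·3=420 → min 420 | W₃..W₅: k=3: 0+204+18·4·17=1428; k=4: 216+0+18·3·17=1134 → min 1134.
Length 4: W₁..W₄: k=1: 0+420+4·5·3=480; k=2: 360+216+4·18·3=792; k=3: 440+0+4·4·3=488 → min 480 | W₂..W₅: k=2: 0+1134+5·18·17=2664; k=3: 360+204+5·4·17=904; k=4: 420+0+5·3·17=675 → min 675.
Length 5: W₁..W₅: k=1: 0+675+4·5·17=1015; k=2: 360+1134+4·18·17=2718; k=3: 440+204+4·4·17=916; k=4: 480+0+4·3·17=684 → min 684.
Optimal order: ((W₁ ((W₂ W₃) W₄)) W₅) with cost 684.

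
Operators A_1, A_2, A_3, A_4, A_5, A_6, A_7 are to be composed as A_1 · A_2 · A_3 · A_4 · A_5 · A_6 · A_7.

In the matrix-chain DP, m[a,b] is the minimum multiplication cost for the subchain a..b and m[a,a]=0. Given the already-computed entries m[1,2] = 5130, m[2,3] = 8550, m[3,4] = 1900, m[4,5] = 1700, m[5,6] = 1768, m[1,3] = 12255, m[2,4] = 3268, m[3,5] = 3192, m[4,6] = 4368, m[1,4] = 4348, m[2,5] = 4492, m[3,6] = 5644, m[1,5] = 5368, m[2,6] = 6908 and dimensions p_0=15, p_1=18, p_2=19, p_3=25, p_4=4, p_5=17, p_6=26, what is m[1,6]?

7676

m[1,6] = min over k∈[1,5] of m[1,k]+m[k+1,6]+p_{0}·p_k·p_{6}.
k=1: 0 + 6908 + 15·18·26 = 13928; k=2: 5130 + 5644 + 15·19·26 = 18184; k=3: 12255 + 4368 + 15·25·26 = 26373; k=4: 4348 + 1768 + 15·4·26 = 7676; k=5: 5368 + 0 + 15·17·26 = 11998.
Minimum: 7676 at k=4.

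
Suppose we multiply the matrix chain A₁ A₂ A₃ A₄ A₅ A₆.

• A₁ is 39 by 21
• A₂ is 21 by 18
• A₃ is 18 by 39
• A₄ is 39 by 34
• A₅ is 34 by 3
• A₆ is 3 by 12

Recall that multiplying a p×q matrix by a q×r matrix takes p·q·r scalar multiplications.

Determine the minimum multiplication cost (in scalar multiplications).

11079

Adjacent pairs: A₁A₂ = 39·21·18 = 14742; A₂A₃ = 21·18·39 = 14742; A₃A₄ = 18·39·34 = 23868; A₄A₅ = 39·34·3 = 3978; A₅A₆ = 34·3·12 = 1224.
Length 3: A₁..A₃: k=1: 0+14742+39·21·39=46683; k=2: 14742+0+39·18·39=42120 → min 42120 | A₂..A₄: k=2: 0+23868+21·18·34=36720; k=3: 14742+0+21·39·34=42588 → min 36720 | A₃..A₅: k=3: 0+3978+18·39·3=6084; k=4: 23868+0+18·34·3=25704 → min 6084 | A₄..A₆: k=4: 0+1224+39·34·12=17136; k=5: 3978+0+39·3·12=5382 → min 5382.
Length 4: A₁..A₄: k=1: 0+36720+39·21·34=64566; k=2: 14742+23868+39·18·34=62478; k=3: 42120+0+39·39·34=93834 → min 62478 | A₂..A₅: k=2: 0+6084+21·18·3=7218; k=3: 14742+3978+21·39·3=21177; k=4: 36720+0+21·34·3=38862 → min 7218 | A₃..A₆: k=3: 0+5382+18·39·12=13806; k=4: 23868+1224+18·34·12=32436; k=5: 6084+0+18·3·12=6732 → min 6732.
Length 5: A₁..A₅: k=1: 0+7218+39·21·3=9675; k=2: 14742+6084+39·18·3=22932; k=3: 42120+3978+39·39·3=50661; k=4: 62478+0+39·34·3=66456 → min 9675 | A₂..A₆: k=2: 0+6732+21·18·12=11268; k=3: 14742+5382+21·39·12=29952; k=4: 36720+1224+21·34·12=46512; k=5: 7218+0+21·3·12=7974 → min 7974.
Length 6: A₁..A₆: k=1: 0+7974+39·21·12=17802; k=2: 14742+6732+39·18·12=29898; k=3: 42120+5382+39·39·12=65754; k=4: 62478+1224+39·34·12=79614; k=5: 9675+0+39·3·12=11079 → min 11079.
Optimal order: ((A₁ (A₂ (A₃ (A₄ A₅)))) A₆) with cost 11079.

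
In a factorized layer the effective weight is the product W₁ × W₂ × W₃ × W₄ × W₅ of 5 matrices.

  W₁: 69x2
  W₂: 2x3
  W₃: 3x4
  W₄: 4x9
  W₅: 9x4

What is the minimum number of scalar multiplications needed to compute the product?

720

Adjacent pairs: W₁W₂ = 69·2·3 = 414; W₂W₃ = 2·3·4 = 24; W₃W₄ = 3·4·9 = 108; W₄W₅ = 4·9·4 = 144.
Length 3: W₁..W₃: k=1: 0+24+69·2·4=576; k=2: 414+0+69·3·4=1242 → min 576 | W₂..W₄: k=2: 0+108+2·3·9=162; k=3: 24+0+2·4·9=96 → min 96 | W₃..W₅: k=3: 0+144+3·4·4=192; k=4: 108+0+3·9·4=216 → min 192.
Length 4: W₁..W₄: k=1: 0+96+69·2·9=1338; k=2: 414+108+69·3·9=2385; k=3: 576+0+69·4·9=3060 → min 1338 | W₂..W₅: k=2: 0+192+2·3·4=216; k=3: 24+144+2·4·4=200; k=4: 96+0+2·9·4=168 → min 168.
Length 5: W₁..W₅: k=1: 0+168+69·2·4=720; k=2: 414+192+69·3·4=1434; k=3: 576+144+69·4·4=1824; k=4: 1338+0+69·9·4=3822 → min 720.
Optimal order: (W₁ × (((W₂ × W₃) × W₄) × W₅)) with cost 720.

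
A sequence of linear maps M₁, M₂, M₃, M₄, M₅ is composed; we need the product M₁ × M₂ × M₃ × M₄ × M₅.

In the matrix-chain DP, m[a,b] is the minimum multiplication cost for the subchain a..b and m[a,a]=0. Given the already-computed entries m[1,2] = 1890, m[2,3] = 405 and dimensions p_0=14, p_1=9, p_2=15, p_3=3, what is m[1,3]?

m[1,3] = min over k∈[1,2] of m[1,k]+m[k+1,3]+p_{0}·p_k·p_{3}.
k=1: 0 + 405 + 14·9·3 = 783; k=2: 1890 + 0 + 14·15·3 = 2520.
Minimum: 783 at k=1.

783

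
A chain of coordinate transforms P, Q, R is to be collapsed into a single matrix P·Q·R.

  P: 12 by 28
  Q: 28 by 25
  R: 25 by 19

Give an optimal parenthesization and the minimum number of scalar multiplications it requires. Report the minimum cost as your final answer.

(P·(Q·R)): cost 19684.
((P·Q)·R): cost 14100.
Optimal: ((P·Q)·R) with cost 14100.

14100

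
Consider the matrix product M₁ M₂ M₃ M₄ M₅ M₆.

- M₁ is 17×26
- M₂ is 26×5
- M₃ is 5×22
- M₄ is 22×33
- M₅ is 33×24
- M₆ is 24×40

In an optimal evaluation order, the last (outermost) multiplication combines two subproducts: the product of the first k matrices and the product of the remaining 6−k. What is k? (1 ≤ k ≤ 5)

Adjacent pairs: M₁M₂ = 17·26·5 = 2210; M₂M₃ = 26·5·22 = 2860; M₃M₄ = 5·22·33 = 3630; M₄M₅ = 22·33·24 = 17424; M₅M₆ = 33·24·40 = 31680.
Length 3: M₁..M₃: k=1: 0+2860+17·26·22=12584; k=2: 2210+0+17·5·22=4080 → min 4080 | M₂..M₄: k=2: 0+3630+26·5·33=7920; k=3: 2860+0+26·22·33=21736 → min 7920 | M₃..M₅: k=3: 0+17424+5·22·24=20064; k=4: 3630+0+5·33·24=7590 → min 7590 | M₄..M₆: k=4: 0+31680+22·33·40=60720; k=5: 17424+0+22·24·40=38544 → min 38544.
Length 4: M₁..M₄: k=1: 0+7920+17·26·33=22506; k=2: 2210+3630+17·5·33=8645; k=3: 4080+0+17·22·33=16422 → min 8645 | M₂..M₅: k=2: 0+7590+26·5·24=10710; k=3: 2860+17424+26·22·24=34012; k=4: 7920+0+26·33·24=28512 → min 10710 | M₃..M₆: k=3: 0+38544+5·22·40=42944; k=4: 3630+31680+5·33·40=41910; k=5: 7590+0+5·24·40=12390 → min 12390.
Length 5: M₁..M₅: k=1: 0+10710+17·26·24=21318; k=2: 2210+7590+17·5·24=11840; k=3: 4080+17424+17·22·24=30480; k=4: 8645+0+17·33·24=22109 → min 11840 | M₂..M₆: k=2: 0+12390+26·5·40=17590; k=3: 2860+38544+26·22·40=64284; k=4: 7920+31680+26·33·40=73920; k=5: 10710+0+26·24·40=35670 → min 17590.
Top-level splits: k=1: (M₁..M₁)·(M₂..M₆) → 0+17590+17·26·40 = 35270; k=2: (M₁..M₂)·(M₃..M₆) → 2210+12390+17·5·40 = 18000; k=3: (M₁..M₃)·(M₄..M₆) → 4080+38544+17·22·40 = 57584; k=4: (M₁..M₄)·(M₅..M₆) → 8645+31680+17·33·40 = 62765; k=5: (M₁..M₅)·(M₆..M₆) → 11840+0+17·24·40 = 28160.
Best split is after M₂, i.e. k = 2.

2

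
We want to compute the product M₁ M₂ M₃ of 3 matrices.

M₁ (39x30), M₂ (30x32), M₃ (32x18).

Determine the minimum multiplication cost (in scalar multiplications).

38340

Order (M₁ (M₂ M₃)): (M₂ M₃): 30×32 by 32×18 → 30×18, cost 30·32·18 = 17280; (M₁ (M₂ M₃)): 39×30 by 30×18 → 39×18, cost 39·30·18 = 21060; cumulative 38340. Total 38340.
Order ((M₁ M₂) M₃): (M₁ M₂): 39×30 by 30×32 → 39×32, cost 39·30·32 = 37440; ((M₁ M₂) M₃): 39×32 by 32×18 → 39×18, cost 39·32·18 = 22464; cumulative 59904. Total 59904.
Minimum: 38340.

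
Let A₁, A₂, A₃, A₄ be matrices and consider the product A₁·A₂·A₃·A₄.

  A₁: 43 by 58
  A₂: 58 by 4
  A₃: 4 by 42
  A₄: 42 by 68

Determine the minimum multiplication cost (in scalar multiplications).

33096

Adjacent pairs: A₁A₂ = 43·58·4 = 9976; A₂A₃ = 58·4·42 = 9744; A₃A₄ = 4·42·68 = 11424.
Length 3: A₁..A₃: k=1: 0+9744+43·58·42=114492; k=2: 9976+0+43·4·42=17200 → min 17200 | A₂..A₄: k=2: 0+11424+58·4·68=27200; k=3: 9744+0+58·42·68=175392 → min 27200.
Length 4: A₁..A₄: k=1: 0+27200+43·58·68=196792; k=2: 9976+11424+43·4·68=33096; k=3: 17200+0+43·42·68=140008 → min 33096.
Optimal order: ((A₁·A₂)·(A₃·A₄)) with cost 33096.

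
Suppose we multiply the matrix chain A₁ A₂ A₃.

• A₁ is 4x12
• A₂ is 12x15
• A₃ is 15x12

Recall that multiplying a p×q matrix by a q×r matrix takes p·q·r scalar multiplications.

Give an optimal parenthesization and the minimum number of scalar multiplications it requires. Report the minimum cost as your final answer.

1440

(A₁ (A₂ A₃)): cost 2736.
((A₁ A₂) A₃): cost 1440.
Optimal: ((A₁ A₂) A₃) with cost 1440.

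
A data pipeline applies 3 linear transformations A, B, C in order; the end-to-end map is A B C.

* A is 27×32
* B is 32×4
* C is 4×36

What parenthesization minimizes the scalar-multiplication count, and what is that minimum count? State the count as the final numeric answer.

(A (B C)): cost 35712.
((A B) C): cost 7344.
Optimal: ((A B) C) with cost 7344.

7344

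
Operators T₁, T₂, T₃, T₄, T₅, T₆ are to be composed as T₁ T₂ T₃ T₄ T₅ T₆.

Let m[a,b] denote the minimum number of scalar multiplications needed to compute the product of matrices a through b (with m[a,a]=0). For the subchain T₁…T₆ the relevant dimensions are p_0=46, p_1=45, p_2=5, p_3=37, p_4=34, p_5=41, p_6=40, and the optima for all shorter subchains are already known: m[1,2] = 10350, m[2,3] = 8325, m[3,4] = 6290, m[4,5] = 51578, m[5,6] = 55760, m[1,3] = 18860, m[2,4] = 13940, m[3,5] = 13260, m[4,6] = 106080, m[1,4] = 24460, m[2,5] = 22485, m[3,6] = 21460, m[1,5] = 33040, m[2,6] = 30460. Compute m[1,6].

41010

m[1,6] = min over k∈[1,5] of m[1,k]+m[k+1,6]+p_{0}·p_k·p_{6}.
k=1: 0 + 30460 + 46·45·40 = 113260; k=2: 10350 + 21460 + 46·5·40 = 41010; k=3: 18860 + 106080 + 46·37·40 = 193020; k=4: 24460 + 55760 + 46·34·40 = 142780; k=5: 33040 + 0 + 46·41·40 = 108480.
Minimum: 41010 at k=2.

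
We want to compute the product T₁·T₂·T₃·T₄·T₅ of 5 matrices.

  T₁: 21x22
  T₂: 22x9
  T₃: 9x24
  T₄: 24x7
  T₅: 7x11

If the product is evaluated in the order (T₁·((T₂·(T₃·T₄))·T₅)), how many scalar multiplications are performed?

(T₃·T₄): 9×24 by 24×7 → 9×7, cost 9·24·7 = 1512
(T₂·(T₃·T₄)): 22×9 by 9×7 → 22×7, cost 22·9·7 = 1386; cumulative 2898
((T₂·(T₃·T₄))·T₅): 22×7 by 7×11 → 22×11, cost 22·7·11 = 1694; cumulative 4592
(T₁·((T₂·(T₃·T₄))·T₅)): 21×22 by 22×11 → 21×11, cost 21·22·11 = 5082; cumulative 9674
Total: 9674 scalar multiplications.

9674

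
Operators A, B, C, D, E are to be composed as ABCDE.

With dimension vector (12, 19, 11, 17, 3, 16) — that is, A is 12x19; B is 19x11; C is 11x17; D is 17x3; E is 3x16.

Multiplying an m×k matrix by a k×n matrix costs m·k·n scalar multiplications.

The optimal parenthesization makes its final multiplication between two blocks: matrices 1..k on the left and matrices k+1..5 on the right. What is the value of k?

4

Adjacent pairs: AB = 12·19·11 = 2508; BC = 19·11·17 = 3553; CD = 11·17·3 = 561; DE = 17·3·16 = 816.
Length 3: A..C: k=1: 0+3553+12·19·17=7429; k=2: 2508+0+12·11·17=4752 → min 4752 | B..D: k=2: 0+561+19·11·3=1188; k=3: 3553+0+19·17·3=4522 → min 1188 | C..E: k=3: 0+816+11·17·16=3808; k=4: 561+0+11·3·16=1089 → min 1089.
Length 4: A..D: k=1: 0+1188+12·19·3=1872; k=2: 2508+561+12·11·3=3465; k=3: 4752+0+12·17·3=5364 → min 1872 | B..E: k=2: 0+1089+19·11·16=4433; k=3: 3553+816+19·17·16=9537; k=4: 1188+0+19·3·16=2100 → min 2100.
Top-level splits: k=1: (A..A)·(B..E) → 0+2100+12·19·16 = 5748; k=2: (A..B)·(C..E) → 2508+1089+12·11·16 = 5709; k=3: (A..C)·(D..E) → 4752+816+12·17·16 = 8832; k=4: (A..D)·(E..E) → 1872+0+12·3·16 = 2448.
Best split is after D, i.e. k = 4.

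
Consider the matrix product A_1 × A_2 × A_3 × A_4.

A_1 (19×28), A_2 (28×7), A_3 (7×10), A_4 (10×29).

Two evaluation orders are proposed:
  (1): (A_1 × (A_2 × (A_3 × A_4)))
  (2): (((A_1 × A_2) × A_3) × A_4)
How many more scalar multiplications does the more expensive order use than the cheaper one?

Order (1) = (A_1 × (A_2 × (A_3 × A_4))): (A_3 × A_4): 7×10 by 10×29 → 7×29, cost 7·10·29 = 2030; (A_2 × (A_3 × A_4)): 28×7 by 7×29 → 28×29, cost 28·7·29 = 5684; cumulative 7714; (A_1 × (A_2 × (A_3 × A_4))): 19×28 by 28×29 → 19×29, cost 19·28·29 = 15428; cumulative 23142. Total 23142.
Order (2) = (((A_1 × A_2) × A_3) × A_4): (A_1 × A_2): 19×28 by 28×7 → 19×7, cost 19·28·7 = 3724; ((A_1 × A_2) × A_3): 19×7 by 7×10 → 19×10, cost 19·7·10 = 1330; cumulative 5054; (((A_1 × A_2) × A_3) × A_4): 19×10 by 10×29 → 19×29, cost 19·10·29 = 5510; cumulative 10564. Total 10564.
Difference: |23142 − 10564| = 12578.

12578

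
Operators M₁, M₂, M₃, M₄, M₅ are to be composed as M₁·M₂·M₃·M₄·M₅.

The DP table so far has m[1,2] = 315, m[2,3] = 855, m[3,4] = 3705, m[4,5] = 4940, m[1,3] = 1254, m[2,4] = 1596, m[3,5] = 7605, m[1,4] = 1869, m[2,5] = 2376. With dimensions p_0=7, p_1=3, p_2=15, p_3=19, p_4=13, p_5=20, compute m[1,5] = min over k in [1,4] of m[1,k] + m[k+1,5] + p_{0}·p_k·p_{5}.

2796

m[1,5] = min over k∈[1,4] of m[1,k]+m[k+1,5]+p_{0}·p_k·p_{5}.
k=1: 0 + 2376 + 7·3·20 = 2796; k=2: 315 + 7605 + 7·15·20 = 10020; k=3: 1254 + 4940 + 7·19·20 = 8854; k=4: 1869 + 0 + 7·13·20 = 3689.
Minimum: 2796 at k=1.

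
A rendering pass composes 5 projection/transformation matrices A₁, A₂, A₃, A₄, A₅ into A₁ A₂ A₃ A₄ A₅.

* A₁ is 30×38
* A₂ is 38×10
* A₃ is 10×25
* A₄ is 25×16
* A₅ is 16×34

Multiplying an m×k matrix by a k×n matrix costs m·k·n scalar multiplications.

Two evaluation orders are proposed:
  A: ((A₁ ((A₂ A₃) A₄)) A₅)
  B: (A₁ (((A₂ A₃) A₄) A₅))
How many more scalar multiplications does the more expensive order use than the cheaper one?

24872

Order A = ((A₁ ((A₂ A₃) A₄)) A₅): (A₂ A₃): 38×10 by 10×25 → 38×25, cost 38·10·25 = 9500; ((A₂ A₃) A₄): 38×25 by 25×16 → 38×16, cost 38·25·16 = 15200; cumulative 24700; (A₁ ((A₂ A₃) A₄)): 30×38 by 38×16 → 30×16, cost 30·38·16 = 18240; cumulative 42940; ((A₁ ((A₂ A₃) A₄)) A₅): 30×16 by 16×34 → 30×34, cost 30·16·34 = 16320; cumulative 59260. Total 59260.
Order B = (A₁ (((A₂ A₃) A₄) A₅)): (A₂ A₃): 38×10 by 10×25 → 38×25, cost 38·10·25 = 9500; ((A₂ A₃) A₄): 38×25 by 25×16 → 38×16, cost 38·25·16 = 15200; cumulative 24700; (((A₂ A₃) A₄) A₅): 38×16 by 16×34 → 38×34, cost 38·16·34 = 20672; cumulative 45372; (A₁ (((A₂ A₃) A₄) A₅)): 30×38 by 38×34 → 30×34, cost 30·38·34 = 38760; cumulative 84132. Total 84132.
Difference: |59260 − 84132| = 24872.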